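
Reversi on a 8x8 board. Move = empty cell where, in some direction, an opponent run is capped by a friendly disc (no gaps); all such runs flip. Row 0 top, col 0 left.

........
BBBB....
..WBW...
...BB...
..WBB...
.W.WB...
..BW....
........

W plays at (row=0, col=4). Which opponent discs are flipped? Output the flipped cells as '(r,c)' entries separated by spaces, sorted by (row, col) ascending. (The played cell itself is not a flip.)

Dir NW: edge -> no flip
Dir N: edge -> no flip
Dir NE: edge -> no flip
Dir W: first cell '.' (not opp) -> no flip
Dir E: first cell '.' (not opp) -> no flip
Dir SW: opp run (1,3) capped by W -> flip
Dir S: first cell '.' (not opp) -> no flip
Dir SE: first cell '.' (not opp) -> no flip

Answer: (1,3)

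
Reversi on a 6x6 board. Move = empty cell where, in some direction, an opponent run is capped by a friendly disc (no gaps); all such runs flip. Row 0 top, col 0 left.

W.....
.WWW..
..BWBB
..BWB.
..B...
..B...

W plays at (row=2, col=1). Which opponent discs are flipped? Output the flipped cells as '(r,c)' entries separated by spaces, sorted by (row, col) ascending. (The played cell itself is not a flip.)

Answer: (2,2)

Derivation:
Dir NW: first cell '.' (not opp) -> no flip
Dir N: first cell 'W' (not opp) -> no flip
Dir NE: first cell 'W' (not opp) -> no flip
Dir W: first cell '.' (not opp) -> no flip
Dir E: opp run (2,2) capped by W -> flip
Dir SW: first cell '.' (not opp) -> no flip
Dir S: first cell '.' (not opp) -> no flip
Dir SE: opp run (3,2), next='.' -> no flip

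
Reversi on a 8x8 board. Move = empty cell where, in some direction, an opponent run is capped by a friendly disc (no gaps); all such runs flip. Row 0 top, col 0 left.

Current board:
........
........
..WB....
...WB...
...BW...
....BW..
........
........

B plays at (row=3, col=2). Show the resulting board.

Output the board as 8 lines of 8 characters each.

Answer: ........
........
..WB....
..BBB...
...BW...
....BW..
........
........

Derivation:
Place B at (3,2); scan 8 dirs for brackets.
Dir NW: first cell '.' (not opp) -> no flip
Dir N: opp run (2,2), next='.' -> no flip
Dir NE: first cell 'B' (not opp) -> no flip
Dir W: first cell '.' (not opp) -> no flip
Dir E: opp run (3,3) capped by B -> flip
Dir SW: first cell '.' (not opp) -> no flip
Dir S: first cell '.' (not opp) -> no flip
Dir SE: first cell 'B' (not opp) -> no flip
All flips: (3,3)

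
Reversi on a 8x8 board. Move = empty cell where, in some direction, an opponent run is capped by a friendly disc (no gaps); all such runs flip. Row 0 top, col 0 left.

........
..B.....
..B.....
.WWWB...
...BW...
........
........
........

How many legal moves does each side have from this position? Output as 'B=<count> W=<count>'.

Answer: B=8 W=8

Derivation:
-- B to move --
(2,0): no bracket -> illegal
(2,1): flips 1 -> legal
(2,3): flips 1 -> legal
(2,4): no bracket -> illegal
(3,0): flips 3 -> legal
(3,5): no bracket -> illegal
(4,0): flips 1 -> legal
(4,1): no bracket -> illegal
(4,2): flips 1 -> legal
(4,5): flips 1 -> legal
(5,3): no bracket -> illegal
(5,4): flips 1 -> legal
(5,5): flips 2 -> legal
B mobility = 8
-- W to move --
(0,1): no bracket -> illegal
(0,2): flips 2 -> legal
(0,3): no bracket -> illegal
(1,1): flips 1 -> legal
(1,3): flips 1 -> legal
(2,1): no bracket -> illegal
(2,3): no bracket -> illegal
(2,4): flips 1 -> legal
(2,5): no bracket -> illegal
(3,5): flips 1 -> legal
(4,2): flips 1 -> legal
(4,5): no bracket -> illegal
(5,2): no bracket -> illegal
(5,3): flips 1 -> legal
(5,4): flips 1 -> legal
W mobility = 8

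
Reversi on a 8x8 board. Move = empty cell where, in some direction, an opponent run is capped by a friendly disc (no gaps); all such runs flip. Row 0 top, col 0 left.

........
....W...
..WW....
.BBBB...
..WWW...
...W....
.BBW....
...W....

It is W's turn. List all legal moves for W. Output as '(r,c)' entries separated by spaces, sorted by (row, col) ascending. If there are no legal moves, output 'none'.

Answer: (2,0) (2,1) (2,4) (2,5) (4,0) (4,1) (4,5) (5,1) (6,0) (7,1)

Derivation:
(2,0): flips 1 -> legal
(2,1): flips 1 -> legal
(2,4): flips 2 -> legal
(2,5): flips 1 -> legal
(3,0): no bracket -> illegal
(3,5): no bracket -> illegal
(4,0): flips 1 -> legal
(4,1): flips 1 -> legal
(4,5): flips 1 -> legal
(5,0): no bracket -> illegal
(5,1): flips 1 -> legal
(5,2): no bracket -> illegal
(6,0): flips 2 -> legal
(7,0): no bracket -> illegal
(7,1): flips 1 -> legal
(7,2): no bracket -> illegal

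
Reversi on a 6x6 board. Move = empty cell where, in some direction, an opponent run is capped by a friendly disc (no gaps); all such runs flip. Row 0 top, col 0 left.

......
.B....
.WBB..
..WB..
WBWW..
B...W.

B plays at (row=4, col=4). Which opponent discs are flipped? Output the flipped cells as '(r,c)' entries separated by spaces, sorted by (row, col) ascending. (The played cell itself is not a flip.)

Answer: (4,2) (4,3)

Derivation:
Dir NW: first cell 'B' (not opp) -> no flip
Dir N: first cell '.' (not opp) -> no flip
Dir NE: first cell '.' (not opp) -> no flip
Dir W: opp run (4,3) (4,2) capped by B -> flip
Dir E: first cell '.' (not opp) -> no flip
Dir SW: first cell '.' (not opp) -> no flip
Dir S: opp run (5,4), next=edge -> no flip
Dir SE: first cell '.' (not opp) -> no flip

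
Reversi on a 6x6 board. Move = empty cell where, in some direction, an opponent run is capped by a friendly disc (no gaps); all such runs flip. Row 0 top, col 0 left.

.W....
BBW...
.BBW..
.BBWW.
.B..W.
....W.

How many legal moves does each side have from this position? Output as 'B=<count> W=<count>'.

-- B to move --
(0,0): no bracket -> illegal
(0,2): flips 1 -> legal
(0,3): flips 1 -> legal
(1,3): flips 1 -> legal
(1,4): flips 1 -> legal
(2,4): flips 1 -> legal
(2,5): no bracket -> illegal
(3,5): flips 2 -> legal
(4,2): no bracket -> illegal
(4,3): no bracket -> illegal
(4,5): no bracket -> illegal
(5,3): no bracket -> illegal
(5,5): flips 2 -> legal
B mobility = 7
-- W to move --
(0,0): flips 2 -> legal
(0,2): no bracket -> illegal
(1,3): no bracket -> illegal
(2,0): flips 2 -> legal
(3,0): flips 3 -> legal
(4,0): no bracket -> illegal
(4,2): flips 2 -> legal
(4,3): no bracket -> illegal
(5,0): flips 2 -> legal
(5,1): flips 4 -> legal
(5,2): no bracket -> illegal
W mobility = 6

Answer: B=7 W=6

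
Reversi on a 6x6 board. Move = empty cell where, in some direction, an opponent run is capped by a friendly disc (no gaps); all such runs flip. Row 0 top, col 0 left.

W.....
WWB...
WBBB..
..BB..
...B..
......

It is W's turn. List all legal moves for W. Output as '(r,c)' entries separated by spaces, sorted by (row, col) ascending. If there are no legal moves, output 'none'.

Answer: (1,3) (2,4) (3,1) (4,4) (5,4)

Derivation:
(0,1): no bracket -> illegal
(0,2): no bracket -> illegal
(0,3): no bracket -> illegal
(1,3): flips 1 -> legal
(1,4): no bracket -> illegal
(2,4): flips 3 -> legal
(3,0): no bracket -> illegal
(3,1): flips 1 -> legal
(3,4): no bracket -> illegal
(4,1): no bracket -> illegal
(4,2): no bracket -> illegal
(4,4): flips 2 -> legal
(5,2): no bracket -> illegal
(5,3): no bracket -> illegal
(5,4): flips 3 -> legal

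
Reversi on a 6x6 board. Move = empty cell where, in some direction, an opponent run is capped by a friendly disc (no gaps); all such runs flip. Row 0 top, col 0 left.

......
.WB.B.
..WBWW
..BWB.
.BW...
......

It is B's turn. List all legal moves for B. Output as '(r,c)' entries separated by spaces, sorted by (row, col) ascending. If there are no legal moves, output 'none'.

(0,0): no bracket -> illegal
(0,1): no bracket -> illegal
(0,2): no bracket -> illegal
(1,0): flips 1 -> legal
(1,3): no bracket -> illegal
(1,5): no bracket -> illegal
(2,0): no bracket -> illegal
(2,1): flips 1 -> legal
(3,1): no bracket -> illegal
(3,5): no bracket -> illegal
(4,3): flips 2 -> legal
(4,4): no bracket -> illegal
(5,1): no bracket -> illegal
(5,2): flips 1 -> legal
(5,3): no bracket -> illegal

Answer: (1,0) (2,1) (4,3) (5,2)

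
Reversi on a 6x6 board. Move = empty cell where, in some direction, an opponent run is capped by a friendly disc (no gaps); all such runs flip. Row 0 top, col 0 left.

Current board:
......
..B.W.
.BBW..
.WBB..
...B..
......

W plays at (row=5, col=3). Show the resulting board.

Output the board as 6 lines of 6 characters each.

Answer: ......
..B.W.
.BBW..
.WBW..
...W..
...W..

Derivation:
Place W at (5,3); scan 8 dirs for brackets.
Dir NW: first cell '.' (not opp) -> no flip
Dir N: opp run (4,3) (3,3) capped by W -> flip
Dir NE: first cell '.' (not opp) -> no flip
Dir W: first cell '.' (not opp) -> no flip
Dir E: first cell '.' (not opp) -> no flip
Dir SW: edge -> no flip
Dir S: edge -> no flip
Dir SE: edge -> no flip
All flips: (3,3) (4,3)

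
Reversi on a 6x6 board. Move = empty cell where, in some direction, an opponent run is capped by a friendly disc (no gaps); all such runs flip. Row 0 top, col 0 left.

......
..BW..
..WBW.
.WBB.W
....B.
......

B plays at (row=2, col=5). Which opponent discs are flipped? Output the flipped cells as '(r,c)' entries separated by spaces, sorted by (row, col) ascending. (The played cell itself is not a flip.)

Dir NW: first cell '.' (not opp) -> no flip
Dir N: first cell '.' (not opp) -> no flip
Dir NE: edge -> no flip
Dir W: opp run (2,4) capped by B -> flip
Dir E: edge -> no flip
Dir SW: first cell '.' (not opp) -> no flip
Dir S: opp run (3,5), next='.' -> no flip
Dir SE: edge -> no flip

Answer: (2,4)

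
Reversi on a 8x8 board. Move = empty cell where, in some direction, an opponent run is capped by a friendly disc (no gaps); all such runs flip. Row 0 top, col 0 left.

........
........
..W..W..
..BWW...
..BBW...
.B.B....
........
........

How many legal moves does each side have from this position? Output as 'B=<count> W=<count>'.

Answer: B=6 W=6

Derivation:
-- B to move --
(1,1): no bracket -> illegal
(1,2): flips 1 -> legal
(1,3): no bracket -> illegal
(1,4): no bracket -> illegal
(1,5): no bracket -> illegal
(1,6): flips 2 -> legal
(2,1): no bracket -> illegal
(2,3): flips 1 -> legal
(2,4): flips 1 -> legal
(2,6): no bracket -> illegal
(3,1): no bracket -> illegal
(3,5): flips 3 -> legal
(3,6): no bracket -> illegal
(4,5): flips 1 -> legal
(5,4): no bracket -> illegal
(5,5): no bracket -> illegal
B mobility = 6
-- W to move --
(2,1): no bracket -> illegal
(2,3): no bracket -> illegal
(3,1): flips 1 -> legal
(4,0): no bracket -> illegal
(4,1): flips 2 -> legal
(5,0): no bracket -> illegal
(5,2): flips 3 -> legal
(5,4): no bracket -> illegal
(6,0): flips 2 -> legal
(6,1): no bracket -> illegal
(6,2): flips 1 -> legal
(6,3): flips 2 -> legal
(6,4): no bracket -> illegal
W mobility = 6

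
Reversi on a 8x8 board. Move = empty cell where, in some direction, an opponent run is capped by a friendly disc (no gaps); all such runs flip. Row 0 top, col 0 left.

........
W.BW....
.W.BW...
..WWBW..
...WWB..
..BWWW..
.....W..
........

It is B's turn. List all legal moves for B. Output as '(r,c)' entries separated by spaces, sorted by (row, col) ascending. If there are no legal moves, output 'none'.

(0,0): no bracket -> illegal
(0,1): no bracket -> illegal
(0,2): no bracket -> illegal
(0,3): flips 1 -> legal
(0,4): no bracket -> illegal
(1,1): no bracket -> illegal
(1,4): flips 2 -> legal
(1,5): no bracket -> illegal
(2,0): no bracket -> illegal
(2,2): no bracket -> illegal
(2,5): flips 2 -> legal
(2,6): no bracket -> illegal
(3,0): flips 1 -> legal
(3,1): flips 2 -> legal
(3,6): flips 1 -> legal
(4,1): flips 1 -> legal
(4,2): flips 2 -> legal
(4,6): no bracket -> illegal
(5,6): flips 3 -> legal
(6,2): no bracket -> illegal
(6,3): flips 4 -> legal
(6,4): flips 2 -> legal
(6,6): no bracket -> illegal
(7,4): no bracket -> illegal
(7,5): flips 2 -> legal
(7,6): no bracket -> illegal

Answer: (0,3) (1,4) (2,5) (3,0) (3,1) (3,6) (4,1) (4,2) (5,6) (6,3) (6,4) (7,5)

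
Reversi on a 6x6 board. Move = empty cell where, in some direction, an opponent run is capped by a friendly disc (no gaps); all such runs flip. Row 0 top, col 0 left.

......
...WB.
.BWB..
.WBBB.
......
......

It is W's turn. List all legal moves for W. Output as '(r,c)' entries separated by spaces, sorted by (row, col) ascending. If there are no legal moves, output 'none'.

(0,3): no bracket -> illegal
(0,4): no bracket -> illegal
(0,5): no bracket -> illegal
(1,0): no bracket -> illegal
(1,1): flips 1 -> legal
(1,2): no bracket -> illegal
(1,5): flips 1 -> legal
(2,0): flips 1 -> legal
(2,4): flips 1 -> legal
(2,5): no bracket -> illegal
(3,0): no bracket -> illegal
(3,5): flips 3 -> legal
(4,1): no bracket -> illegal
(4,2): flips 1 -> legal
(4,3): flips 2 -> legal
(4,4): flips 1 -> legal
(4,5): no bracket -> illegal

Answer: (1,1) (1,5) (2,0) (2,4) (3,5) (4,2) (4,3) (4,4)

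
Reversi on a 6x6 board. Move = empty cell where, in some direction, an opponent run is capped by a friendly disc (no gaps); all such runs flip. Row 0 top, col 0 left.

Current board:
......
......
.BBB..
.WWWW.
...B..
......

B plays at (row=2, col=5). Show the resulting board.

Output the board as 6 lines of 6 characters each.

Answer: ......
......
.BBB.B
.WWWB.
...B..
......

Derivation:
Place B at (2,5); scan 8 dirs for brackets.
Dir NW: first cell '.' (not opp) -> no flip
Dir N: first cell '.' (not opp) -> no flip
Dir NE: edge -> no flip
Dir W: first cell '.' (not opp) -> no flip
Dir E: edge -> no flip
Dir SW: opp run (3,4) capped by B -> flip
Dir S: first cell '.' (not opp) -> no flip
Dir SE: edge -> no flip
All flips: (3,4)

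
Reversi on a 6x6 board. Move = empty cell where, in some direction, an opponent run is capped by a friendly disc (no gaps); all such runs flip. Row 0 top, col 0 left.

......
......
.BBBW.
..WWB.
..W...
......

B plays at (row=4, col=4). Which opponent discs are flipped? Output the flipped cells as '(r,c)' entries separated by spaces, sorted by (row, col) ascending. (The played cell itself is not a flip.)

Dir NW: opp run (3,3) capped by B -> flip
Dir N: first cell 'B' (not opp) -> no flip
Dir NE: first cell '.' (not opp) -> no flip
Dir W: first cell '.' (not opp) -> no flip
Dir E: first cell '.' (not opp) -> no flip
Dir SW: first cell '.' (not opp) -> no flip
Dir S: first cell '.' (not opp) -> no flip
Dir SE: first cell '.' (not opp) -> no flip

Answer: (3,3)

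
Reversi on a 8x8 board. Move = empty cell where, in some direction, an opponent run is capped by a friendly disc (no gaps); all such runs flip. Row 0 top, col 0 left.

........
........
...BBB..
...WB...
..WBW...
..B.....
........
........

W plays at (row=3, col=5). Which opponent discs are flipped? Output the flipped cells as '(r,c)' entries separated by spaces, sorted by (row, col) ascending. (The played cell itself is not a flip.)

Answer: (3,4)

Derivation:
Dir NW: opp run (2,4), next='.' -> no flip
Dir N: opp run (2,5), next='.' -> no flip
Dir NE: first cell '.' (not opp) -> no flip
Dir W: opp run (3,4) capped by W -> flip
Dir E: first cell '.' (not opp) -> no flip
Dir SW: first cell 'W' (not opp) -> no flip
Dir S: first cell '.' (not opp) -> no flip
Dir SE: first cell '.' (not opp) -> no flip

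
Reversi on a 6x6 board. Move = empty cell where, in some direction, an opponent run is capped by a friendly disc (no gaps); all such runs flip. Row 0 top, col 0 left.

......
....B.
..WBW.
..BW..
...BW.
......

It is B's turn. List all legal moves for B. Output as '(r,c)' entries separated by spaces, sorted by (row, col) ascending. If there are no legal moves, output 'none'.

Answer: (1,2) (2,1) (2,5) (3,4) (4,5)

Derivation:
(1,1): no bracket -> illegal
(1,2): flips 1 -> legal
(1,3): no bracket -> illegal
(1,5): no bracket -> illegal
(2,1): flips 1 -> legal
(2,5): flips 1 -> legal
(3,1): no bracket -> illegal
(3,4): flips 2 -> legal
(3,5): no bracket -> illegal
(4,2): no bracket -> illegal
(4,5): flips 1 -> legal
(5,3): no bracket -> illegal
(5,4): no bracket -> illegal
(5,5): no bracket -> illegal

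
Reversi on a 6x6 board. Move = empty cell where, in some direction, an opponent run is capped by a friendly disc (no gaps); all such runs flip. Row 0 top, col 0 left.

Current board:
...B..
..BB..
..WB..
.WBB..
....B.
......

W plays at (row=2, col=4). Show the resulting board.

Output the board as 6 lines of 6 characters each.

Answer: ...B..
..BB..
..WWW.
.WBB..
....B.
......

Derivation:
Place W at (2,4); scan 8 dirs for brackets.
Dir NW: opp run (1,3), next='.' -> no flip
Dir N: first cell '.' (not opp) -> no flip
Dir NE: first cell '.' (not opp) -> no flip
Dir W: opp run (2,3) capped by W -> flip
Dir E: first cell '.' (not opp) -> no flip
Dir SW: opp run (3,3), next='.' -> no flip
Dir S: first cell '.' (not opp) -> no flip
Dir SE: first cell '.' (not opp) -> no flip
All flips: (2,3)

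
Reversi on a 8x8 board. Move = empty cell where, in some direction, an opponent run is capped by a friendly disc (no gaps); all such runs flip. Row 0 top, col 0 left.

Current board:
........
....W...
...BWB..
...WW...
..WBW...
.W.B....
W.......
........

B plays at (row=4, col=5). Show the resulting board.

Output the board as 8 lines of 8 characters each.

Place B at (4,5); scan 8 dirs for brackets.
Dir NW: opp run (3,4) capped by B -> flip
Dir N: first cell '.' (not opp) -> no flip
Dir NE: first cell '.' (not opp) -> no flip
Dir W: opp run (4,4) capped by B -> flip
Dir E: first cell '.' (not opp) -> no flip
Dir SW: first cell '.' (not opp) -> no flip
Dir S: first cell '.' (not opp) -> no flip
Dir SE: first cell '.' (not opp) -> no flip
All flips: (3,4) (4,4)

Answer: ........
....W...
...BWB..
...WB...
..WBBB..
.W.B....
W.......
........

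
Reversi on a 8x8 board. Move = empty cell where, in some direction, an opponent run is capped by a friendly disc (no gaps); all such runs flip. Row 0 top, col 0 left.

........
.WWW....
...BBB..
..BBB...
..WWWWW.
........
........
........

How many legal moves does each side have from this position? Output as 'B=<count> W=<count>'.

-- B to move --
(0,0): no bracket -> illegal
(0,1): flips 1 -> legal
(0,2): flips 1 -> legal
(0,3): flips 1 -> legal
(0,4): no bracket -> illegal
(1,0): no bracket -> illegal
(1,4): no bracket -> illegal
(2,0): no bracket -> illegal
(2,1): no bracket -> illegal
(2,2): no bracket -> illegal
(3,1): no bracket -> illegal
(3,5): no bracket -> illegal
(3,6): no bracket -> illegal
(3,7): no bracket -> illegal
(4,1): no bracket -> illegal
(4,7): no bracket -> illegal
(5,1): flips 1 -> legal
(5,2): flips 2 -> legal
(5,3): flips 1 -> legal
(5,4): flips 2 -> legal
(5,5): flips 1 -> legal
(5,6): flips 1 -> legal
(5,7): no bracket -> illegal
B mobility = 9
-- W to move --
(1,4): flips 2 -> legal
(1,5): flips 2 -> legal
(1,6): flips 2 -> legal
(2,1): flips 1 -> legal
(2,2): flips 2 -> legal
(2,6): no bracket -> illegal
(3,1): no bracket -> illegal
(3,5): flips 1 -> legal
(3,6): no bracket -> illegal
(4,1): no bracket -> illegal
W mobility = 6

Answer: B=9 W=6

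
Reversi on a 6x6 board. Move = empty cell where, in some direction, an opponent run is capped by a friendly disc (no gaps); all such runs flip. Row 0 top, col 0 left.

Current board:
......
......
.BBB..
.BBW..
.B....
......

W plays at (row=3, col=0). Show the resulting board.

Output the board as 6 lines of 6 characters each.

Answer: ......
......
.BBB..
WWWW..
.B....
......

Derivation:
Place W at (3,0); scan 8 dirs for brackets.
Dir NW: edge -> no flip
Dir N: first cell '.' (not opp) -> no flip
Dir NE: opp run (2,1), next='.' -> no flip
Dir W: edge -> no flip
Dir E: opp run (3,1) (3,2) capped by W -> flip
Dir SW: edge -> no flip
Dir S: first cell '.' (not opp) -> no flip
Dir SE: opp run (4,1), next='.' -> no flip
All flips: (3,1) (3,2)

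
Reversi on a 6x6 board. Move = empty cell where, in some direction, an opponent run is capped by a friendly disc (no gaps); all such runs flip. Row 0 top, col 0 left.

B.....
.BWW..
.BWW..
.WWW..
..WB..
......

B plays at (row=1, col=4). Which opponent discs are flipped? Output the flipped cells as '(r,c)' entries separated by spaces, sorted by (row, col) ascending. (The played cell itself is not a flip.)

Dir NW: first cell '.' (not opp) -> no flip
Dir N: first cell '.' (not opp) -> no flip
Dir NE: first cell '.' (not opp) -> no flip
Dir W: opp run (1,3) (1,2) capped by B -> flip
Dir E: first cell '.' (not opp) -> no flip
Dir SW: opp run (2,3) (3,2), next='.' -> no flip
Dir S: first cell '.' (not opp) -> no flip
Dir SE: first cell '.' (not opp) -> no flip

Answer: (1,2) (1,3)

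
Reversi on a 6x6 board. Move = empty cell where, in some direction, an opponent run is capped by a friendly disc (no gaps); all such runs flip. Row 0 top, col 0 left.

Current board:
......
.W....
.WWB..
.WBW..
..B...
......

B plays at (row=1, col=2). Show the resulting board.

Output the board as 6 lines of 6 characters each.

Place B at (1,2); scan 8 dirs for brackets.
Dir NW: first cell '.' (not opp) -> no flip
Dir N: first cell '.' (not opp) -> no flip
Dir NE: first cell '.' (not opp) -> no flip
Dir W: opp run (1,1), next='.' -> no flip
Dir E: first cell '.' (not opp) -> no flip
Dir SW: opp run (2,1), next='.' -> no flip
Dir S: opp run (2,2) capped by B -> flip
Dir SE: first cell 'B' (not opp) -> no flip
All flips: (2,2)

Answer: ......
.WB...
.WBB..
.WBW..
..B...
......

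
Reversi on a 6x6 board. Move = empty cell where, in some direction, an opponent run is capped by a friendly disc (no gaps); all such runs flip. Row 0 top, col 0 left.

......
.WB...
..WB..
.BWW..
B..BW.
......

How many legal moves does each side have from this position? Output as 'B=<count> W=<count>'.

-- B to move --
(0,0): no bracket -> illegal
(0,1): no bracket -> illegal
(0,2): no bracket -> illegal
(1,0): flips 1 -> legal
(1,3): flips 1 -> legal
(2,0): no bracket -> illegal
(2,1): flips 2 -> legal
(2,4): no bracket -> illegal
(3,4): flips 2 -> legal
(3,5): no bracket -> illegal
(4,1): flips 1 -> legal
(4,2): flips 2 -> legal
(4,5): flips 1 -> legal
(5,3): no bracket -> illegal
(5,4): no bracket -> illegal
(5,5): no bracket -> illegal
B mobility = 7
-- W to move --
(0,1): no bracket -> illegal
(0,2): flips 1 -> legal
(0,3): no bracket -> illegal
(1,3): flips 2 -> legal
(1,4): flips 1 -> legal
(2,0): no bracket -> illegal
(2,1): no bracket -> illegal
(2,4): flips 1 -> legal
(3,0): flips 1 -> legal
(3,4): no bracket -> illegal
(4,1): no bracket -> illegal
(4,2): flips 1 -> legal
(5,0): no bracket -> illegal
(5,1): no bracket -> illegal
(5,2): no bracket -> illegal
(5,3): flips 1 -> legal
(5,4): flips 1 -> legal
W mobility = 8

Answer: B=7 W=8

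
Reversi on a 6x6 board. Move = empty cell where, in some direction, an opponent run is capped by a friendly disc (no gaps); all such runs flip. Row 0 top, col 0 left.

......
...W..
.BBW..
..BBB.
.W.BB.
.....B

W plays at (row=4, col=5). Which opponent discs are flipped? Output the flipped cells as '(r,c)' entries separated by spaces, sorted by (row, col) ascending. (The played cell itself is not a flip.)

Answer: (3,4)

Derivation:
Dir NW: opp run (3,4) capped by W -> flip
Dir N: first cell '.' (not opp) -> no flip
Dir NE: edge -> no flip
Dir W: opp run (4,4) (4,3), next='.' -> no flip
Dir E: edge -> no flip
Dir SW: first cell '.' (not opp) -> no flip
Dir S: opp run (5,5), next=edge -> no flip
Dir SE: edge -> no flip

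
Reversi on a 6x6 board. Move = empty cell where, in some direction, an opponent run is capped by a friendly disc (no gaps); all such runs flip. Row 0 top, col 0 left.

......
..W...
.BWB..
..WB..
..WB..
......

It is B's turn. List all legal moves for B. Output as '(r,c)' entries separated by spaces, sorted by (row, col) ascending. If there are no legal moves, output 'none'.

(0,1): flips 1 -> legal
(0,2): no bracket -> illegal
(0,3): flips 1 -> legal
(1,1): flips 1 -> legal
(1,3): no bracket -> illegal
(3,1): flips 1 -> legal
(4,1): flips 2 -> legal
(5,1): flips 1 -> legal
(5,2): no bracket -> illegal
(5,3): no bracket -> illegal

Answer: (0,1) (0,3) (1,1) (3,1) (4,1) (5,1)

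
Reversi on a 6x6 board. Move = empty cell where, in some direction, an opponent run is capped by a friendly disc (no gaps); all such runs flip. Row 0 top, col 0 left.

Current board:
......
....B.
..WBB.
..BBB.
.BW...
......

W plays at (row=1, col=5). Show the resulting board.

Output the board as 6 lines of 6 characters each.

Answer: ......
....BW
..WBW.
..BWB.
.BW...
......

Derivation:
Place W at (1,5); scan 8 dirs for brackets.
Dir NW: first cell '.' (not opp) -> no flip
Dir N: first cell '.' (not opp) -> no flip
Dir NE: edge -> no flip
Dir W: opp run (1,4), next='.' -> no flip
Dir E: edge -> no flip
Dir SW: opp run (2,4) (3,3) capped by W -> flip
Dir S: first cell '.' (not opp) -> no flip
Dir SE: edge -> no flip
All flips: (2,4) (3,3)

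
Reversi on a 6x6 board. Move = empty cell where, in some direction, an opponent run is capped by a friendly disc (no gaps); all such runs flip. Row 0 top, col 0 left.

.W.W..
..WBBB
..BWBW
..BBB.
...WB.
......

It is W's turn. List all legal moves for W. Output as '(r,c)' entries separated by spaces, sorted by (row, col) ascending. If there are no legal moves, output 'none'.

(0,2): no bracket -> illegal
(0,4): no bracket -> illegal
(0,5): flips 2 -> legal
(1,1): no bracket -> illegal
(2,1): flips 2 -> legal
(3,1): no bracket -> illegal
(3,5): no bracket -> illegal
(4,1): flips 1 -> legal
(4,2): flips 2 -> legal
(4,5): flips 2 -> legal
(5,3): no bracket -> illegal
(5,4): no bracket -> illegal
(5,5): no bracket -> illegal

Answer: (0,5) (2,1) (4,1) (4,2) (4,5)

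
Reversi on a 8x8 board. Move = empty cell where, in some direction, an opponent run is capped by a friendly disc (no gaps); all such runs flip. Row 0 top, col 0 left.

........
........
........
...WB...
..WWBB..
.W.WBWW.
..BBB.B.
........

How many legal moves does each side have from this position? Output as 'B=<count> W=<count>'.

Answer: B=11 W=10

Derivation:
-- B to move --
(2,2): flips 1 -> legal
(2,3): flips 3 -> legal
(2,4): no bracket -> illegal
(3,1): flips 2 -> legal
(3,2): flips 2 -> legal
(4,0): flips 1 -> legal
(4,1): flips 2 -> legal
(4,6): flips 2 -> legal
(4,7): no bracket -> illegal
(5,0): no bracket -> illegal
(5,2): flips 2 -> legal
(5,7): flips 2 -> legal
(6,0): no bracket -> illegal
(6,1): no bracket -> illegal
(6,5): flips 1 -> legal
(6,7): flips 1 -> legal
B mobility = 11
-- W to move --
(2,3): flips 2 -> legal
(2,4): no bracket -> illegal
(2,5): flips 1 -> legal
(3,5): flips 3 -> legal
(3,6): no bracket -> illegal
(4,6): flips 2 -> legal
(5,2): no bracket -> illegal
(5,7): no bracket -> illegal
(6,1): no bracket -> illegal
(6,5): flips 1 -> legal
(6,7): no bracket -> illegal
(7,1): flips 1 -> legal
(7,2): no bracket -> illegal
(7,3): flips 3 -> legal
(7,4): no bracket -> illegal
(7,5): flips 1 -> legal
(7,6): flips 1 -> legal
(7,7): flips 1 -> legal
W mobility = 10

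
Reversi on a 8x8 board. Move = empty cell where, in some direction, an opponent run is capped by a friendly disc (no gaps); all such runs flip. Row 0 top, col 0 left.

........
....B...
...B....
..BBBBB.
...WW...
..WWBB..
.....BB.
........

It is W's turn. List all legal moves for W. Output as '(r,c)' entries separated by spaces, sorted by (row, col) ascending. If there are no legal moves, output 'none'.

Answer: (1,3) (2,1) (2,2) (2,4) (2,5) (2,6) (5,6) (6,4) (7,6) (7,7)

Derivation:
(0,3): no bracket -> illegal
(0,4): no bracket -> illegal
(0,5): no bracket -> illegal
(1,2): no bracket -> illegal
(1,3): flips 2 -> legal
(1,5): no bracket -> illegal
(2,1): flips 1 -> legal
(2,2): flips 1 -> legal
(2,4): flips 1 -> legal
(2,5): flips 1 -> legal
(2,6): flips 1 -> legal
(2,7): no bracket -> illegal
(3,1): no bracket -> illegal
(3,7): no bracket -> illegal
(4,1): no bracket -> illegal
(4,2): no bracket -> illegal
(4,5): no bracket -> illegal
(4,6): no bracket -> illegal
(4,7): no bracket -> illegal
(5,6): flips 2 -> legal
(5,7): no bracket -> illegal
(6,3): no bracket -> illegal
(6,4): flips 1 -> legal
(6,7): no bracket -> illegal
(7,4): no bracket -> illegal
(7,5): no bracket -> illegal
(7,6): flips 2 -> legal
(7,7): flips 2 -> legal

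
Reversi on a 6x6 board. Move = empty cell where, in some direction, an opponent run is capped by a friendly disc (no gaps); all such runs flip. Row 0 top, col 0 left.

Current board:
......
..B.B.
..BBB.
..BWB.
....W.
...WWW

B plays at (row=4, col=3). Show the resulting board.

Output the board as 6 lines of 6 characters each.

Place B at (4,3); scan 8 dirs for brackets.
Dir NW: first cell 'B' (not opp) -> no flip
Dir N: opp run (3,3) capped by B -> flip
Dir NE: first cell 'B' (not opp) -> no flip
Dir W: first cell '.' (not opp) -> no flip
Dir E: opp run (4,4), next='.' -> no flip
Dir SW: first cell '.' (not opp) -> no flip
Dir S: opp run (5,3), next=edge -> no flip
Dir SE: opp run (5,4), next=edge -> no flip
All flips: (3,3)

Answer: ......
..B.B.
..BBB.
..BBB.
...BW.
...WWW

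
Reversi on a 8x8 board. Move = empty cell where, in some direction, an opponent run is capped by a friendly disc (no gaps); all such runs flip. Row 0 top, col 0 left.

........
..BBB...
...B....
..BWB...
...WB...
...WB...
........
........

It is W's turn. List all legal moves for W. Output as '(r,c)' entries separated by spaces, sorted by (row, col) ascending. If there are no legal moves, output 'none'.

(0,1): no bracket -> illegal
(0,2): no bracket -> illegal
(0,3): flips 2 -> legal
(0,4): no bracket -> illegal
(0,5): no bracket -> illegal
(1,1): no bracket -> illegal
(1,5): no bracket -> illegal
(2,1): flips 1 -> legal
(2,2): no bracket -> illegal
(2,4): no bracket -> illegal
(2,5): flips 1 -> legal
(3,1): flips 1 -> legal
(3,5): flips 2 -> legal
(4,1): no bracket -> illegal
(4,2): no bracket -> illegal
(4,5): flips 1 -> legal
(5,5): flips 2 -> legal
(6,3): no bracket -> illegal
(6,4): no bracket -> illegal
(6,5): flips 1 -> legal

Answer: (0,3) (2,1) (2,5) (3,1) (3,5) (4,5) (5,5) (6,5)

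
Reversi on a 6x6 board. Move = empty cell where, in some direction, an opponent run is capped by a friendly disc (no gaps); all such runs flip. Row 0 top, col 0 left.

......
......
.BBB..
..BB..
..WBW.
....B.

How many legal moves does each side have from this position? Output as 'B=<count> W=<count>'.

Answer: B=6 W=3

Derivation:
-- B to move --
(3,1): no bracket -> illegal
(3,4): flips 1 -> legal
(3,5): no bracket -> illegal
(4,1): flips 1 -> legal
(4,5): flips 1 -> legal
(5,1): flips 1 -> legal
(5,2): flips 1 -> legal
(5,3): no bracket -> illegal
(5,5): flips 1 -> legal
B mobility = 6
-- W to move --
(1,0): no bracket -> illegal
(1,1): flips 2 -> legal
(1,2): flips 2 -> legal
(1,3): no bracket -> illegal
(1,4): no bracket -> illegal
(2,0): no bracket -> illegal
(2,4): flips 1 -> legal
(3,0): no bracket -> illegal
(3,1): no bracket -> illegal
(3,4): no bracket -> illegal
(4,1): no bracket -> illegal
(4,5): no bracket -> illegal
(5,2): no bracket -> illegal
(5,3): no bracket -> illegal
(5,5): no bracket -> illegal
W mobility = 3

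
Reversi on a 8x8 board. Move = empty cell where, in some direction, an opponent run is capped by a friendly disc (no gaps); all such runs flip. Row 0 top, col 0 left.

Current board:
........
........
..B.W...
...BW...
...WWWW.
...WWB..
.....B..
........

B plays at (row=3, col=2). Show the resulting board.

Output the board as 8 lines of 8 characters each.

Answer: ........
........
..B.W...
..BBW...
...BWWW.
...WBB..
.....B..
........

Derivation:
Place B at (3,2); scan 8 dirs for brackets.
Dir NW: first cell '.' (not opp) -> no flip
Dir N: first cell 'B' (not opp) -> no flip
Dir NE: first cell '.' (not opp) -> no flip
Dir W: first cell '.' (not opp) -> no flip
Dir E: first cell 'B' (not opp) -> no flip
Dir SW: first cell '.' (not opp) -> no flip
Dir S: first cell '.' (not opp) -> no flip
Dir SE: opp run (4,3) (5,4) capped by B -> flip
All flips: (4,3) (5,4)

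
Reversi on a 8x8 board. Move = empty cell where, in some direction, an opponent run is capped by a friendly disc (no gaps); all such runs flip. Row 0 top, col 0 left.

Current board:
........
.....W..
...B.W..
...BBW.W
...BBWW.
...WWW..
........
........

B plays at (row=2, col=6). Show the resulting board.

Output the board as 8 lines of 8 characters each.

Place B at (2,6); scan 8 dirs for brackets.
Dir NW: opp run (1,5), next='.' -> no flip
Dir N: first cell '.' (not opp) -> no flip
Dir NE: first cell '.' (not opp) -> no flip
Dir W: opp run (2,5), next='.' -> no flip
Dir E: first cell '.' (not opp) -> no flip
Dir SW: opp run (3,5) capped by B -> flip
Dir S: first cell '.' (not opp) -> no flip
Dir SE: opp run (3,7), next=edge -> no flip
All flips: (3,5)

Answer: ........
.....W..
...B.WB.
...BBB.W
...BBWW.
...WWW..
........
........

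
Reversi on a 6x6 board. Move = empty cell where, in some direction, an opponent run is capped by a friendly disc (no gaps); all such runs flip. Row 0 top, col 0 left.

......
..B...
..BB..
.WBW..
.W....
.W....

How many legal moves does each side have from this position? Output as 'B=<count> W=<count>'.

-- B to move --
(2,0): no bracket -> illegal
(2,1): no bracket -> illegal
(2,4): no bracket -> illegal
(3,0): flips 1 -> legal
(3,4): flips 1 -> legal
(4,0): flips 1 -> legal
(4,2): no bracket -> illegal
(4,3): flips 1 -> legal
(4,4): flips 1 -> legal
(5,0): flips 1 -> legal
(5,2): no bracket -> illegal
B mobility = 6
-- W to move --
(0,1): no bracket -> illegal
(0,2): no bracket -> illegal
(0,3): no bracket -> illegal
(1,1): flips 1 -> legal
(1,3): flips 2 -> legal
(1,4): flips 2 -> legal
(2,1): no bracket -> illegal
(2,4): no bracket -> illegal
(3,4): no bracket -> illegal
(4,2): no bracket -> illegal
(4,3): no bracket -> illegal
W mobility = 3

Answer: B=6 W=3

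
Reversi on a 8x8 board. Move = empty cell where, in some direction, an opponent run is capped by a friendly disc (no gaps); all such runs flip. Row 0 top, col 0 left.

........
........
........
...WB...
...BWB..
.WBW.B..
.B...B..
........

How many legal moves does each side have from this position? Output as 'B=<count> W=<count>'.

-- B to move --
(2,2): flips 2 -> legal
(2,3): flips 1 -> legal
(2,4): no bracket -> illegal
(3,2): flips 1 -> legal
(3,5): no bracket -> illegal
(4,0): no bracket -> illegal
(4,1): flips 1 -> legal
(4,2): no bracket -> illegal
(5,0): flips 1 -> legal
(5,4): flips 2 -> legal
(6,0): no bracket -> illegal
(6,2): no bracket -> illegal
(6,3): flips 1 -> legal
(6,4): no bracket -> illegal
B mobility = 7
-- W to move --
(2,3): no bracket -> illegal
(2,4): flips 1 -> legal
(2,5): no bracket -> illegal
(3,2): no bracket -> illegal
(3,5): flips 1 -> legal
(3,6): no bracket -> illegal
(4,1): no bracket -> illegal
(4,2): flips 1 -> legal
(4,6): flips 1 -> legal
(5,0): no bracket -> illegal
(5,4): no bracket -> illegal
(5,6): no bracket -> illegal
(6,0): no bracket -> illegal
(6,2): no bracket -> illegal
(6,3): no bracket -> illegal
(6,4): no bracket -> illegal
(6,6): flips 1 -> legal
(7,0): no bracket -> illegal
(7,1): flips 1 -> legal
(7,2): no bracket -> illegal
(7,4): no bracket -> illegal
(7,5): no bracket -> illegal
(7,6): no bracket -> illegal
W mobility = 6

Answer: B=7 W=6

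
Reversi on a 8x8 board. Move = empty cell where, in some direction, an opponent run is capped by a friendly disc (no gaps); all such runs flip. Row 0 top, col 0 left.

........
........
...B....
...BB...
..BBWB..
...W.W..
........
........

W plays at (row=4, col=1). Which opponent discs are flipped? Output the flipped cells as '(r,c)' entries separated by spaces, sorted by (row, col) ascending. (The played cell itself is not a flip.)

Answer: (4,2) (4,3)

Derivation:
Dir NW: first cell '.' (not opp) -> no flip
Dir N: first cell '.' (not opp) -> no flip
Dir NE: first cell '.' (not opp) -> no flip
Dir W: first cell '.' (not opp) -> no flip
Dir E: opp run (4,2) (4,3) capped by W -> flip
Dir SW: first cell '.' (not opp) -> no flip
Dir S: first cell '.' (not opp) -> no flip
Dir SE: first cell '.' (not opp) -> no flip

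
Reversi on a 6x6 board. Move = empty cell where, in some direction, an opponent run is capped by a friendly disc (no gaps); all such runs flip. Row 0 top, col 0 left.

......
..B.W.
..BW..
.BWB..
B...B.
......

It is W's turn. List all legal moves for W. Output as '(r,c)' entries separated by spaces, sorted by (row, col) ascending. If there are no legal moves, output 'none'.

Answer: (0,1) (0,2) (2,1) (3,0) (3,4) (4,3)

Derivation:
(0,1): flips 1 -> legal
(0,2): flips 2 -> legal
(0,3): no bracket -> illegal
(1,1): no bracket -> illegal
(1,3): no bracket -> illegal
(2,0): no bracket -> illegal
(2,1): flips 1 -> legal
(2,4): no bracket -> illegal
(3,0): flips 1 -> legal
(3,4): flips 1 -> legal
(3,5): no bracket -> illegal
(4,1): no bracket -> illegal
(4,2): no bracket -> illegal
(4,3): flips 1 -> legal
(4,5): no bracket -> illegal
(5,0): no bracket -> illegal
(5,1): no bracket -> illegal
(5,3): no bracket -> illegal
(5,4): no bracket -> illegal
(5,5): no bracket -> illegal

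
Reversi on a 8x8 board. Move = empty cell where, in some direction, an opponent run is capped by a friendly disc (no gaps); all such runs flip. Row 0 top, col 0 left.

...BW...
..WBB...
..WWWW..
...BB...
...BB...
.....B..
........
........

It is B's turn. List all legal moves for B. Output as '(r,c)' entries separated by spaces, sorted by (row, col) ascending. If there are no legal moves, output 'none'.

(0,1): flips 2 -> legal
(0,2): no bracket -> illegal
(0,5): flips 1 -> legal
(1,1): flips 2 -> legal
(1,5): flips 1 -> legal
(1,6): flips 1 -> legal
(2,1): flips 1 -> legal
(2,6): no bracket -> illegal
(3,1): flips 1 -> legal
(3,2): flips 1 -> legal
(3,5): flips 1 -> legal
(3,6): flips 1 -> legal

Answer: (0,1) (0,5) (1,1) (1,5) (1,6) (2,1) (3,1) (3,2) (3,5) (3,6)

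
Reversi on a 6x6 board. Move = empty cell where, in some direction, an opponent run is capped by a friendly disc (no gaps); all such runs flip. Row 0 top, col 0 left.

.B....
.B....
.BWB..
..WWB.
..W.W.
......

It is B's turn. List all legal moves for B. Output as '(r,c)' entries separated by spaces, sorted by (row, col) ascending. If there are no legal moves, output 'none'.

(1,2): no bracket -> illegal
(1,3): no bracket -> illegal
(2,4): no bracket -> illegal
(3,1): flips 2 -> legal
(3,5): no bracket -> illegal
(4,1): flips 1 -> legal
(4,3): flips 2 -> legal
(4,5): no bracket -> illegal
(5,1): no bracket -> illegal
(5,2): no bracket -> illegal
(5,3): no bracket -> illegal
(5,4): flips 1 -> legal
(5,5): flips 3 -> legal

Answer: (3,1) (4,1) (4,3) (5,4) (5,5)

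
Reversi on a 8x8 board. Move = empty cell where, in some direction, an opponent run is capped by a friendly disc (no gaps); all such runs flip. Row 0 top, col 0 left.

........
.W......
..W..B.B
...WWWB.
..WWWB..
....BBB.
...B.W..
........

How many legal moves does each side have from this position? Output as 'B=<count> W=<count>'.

Answer: B=9 W=8

Derivation:
-- B to move --
(0,0): flips 4 -> legal
(0,1): no bracket -> illegal
(0,2): no bracket -> illegal
(1,0): no bracket -> illegal
(1,2): no bracket -> illegal
(1,3): no bracket -> illegal
(2,0): no bracket -> illegal
(2,1): no bracket -> illegal
(2,3): flips 1 -> legal
(2,4): flips 2 -> legal
(2,6): no bracket -> illegal
(3,1): no bracket -> illegal
(3,2): flips 4 -> legal
(4,1): flips 3 -> legal
(4,6): no bracket -> illegal
(5,1): no bracket -> illegal
(5,2): flips 2 -> legal
(5,3): no bracket -> illegal
(6,4): no bracket -> illegal
(6,6): no bracket -> illegal
(7,4): flips 1 -> legal
(7,5): flips 1 -> legal
(7,6): flips 1 -> legal
B mobility = 9
-- W to move --
(1,4): no bracket -> illegal
(1,5): flips 1 -> legal
(1,6): flips 1 -> legal
(1,7): no bracket -> illegal
(2,4): no bracket -> illegal
(2,6): no bracket -> illegal
(3,7): flips 1 -> legal
(4,6): flips 1 -> legal
(4,7): flips 1 -> legal
(5,2): no bracket -> illegal
(5,3): no bracket -> illegal
(5,7): no bracket -> illegal
(6,2): no bracket -> illegal
(6,4): flips 1 -> legal
(6,6): flips 1 -> legal
(6,7): flips 2 -> legal
(7,2): no bracket -> illegal
(7,3): no bracket -> illegal
(7,4): no bracket -> illegal
W mobility = 8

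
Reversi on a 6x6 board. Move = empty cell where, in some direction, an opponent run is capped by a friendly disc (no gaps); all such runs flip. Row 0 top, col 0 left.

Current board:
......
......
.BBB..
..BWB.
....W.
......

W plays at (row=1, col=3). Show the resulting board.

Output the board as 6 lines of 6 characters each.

Place W at (1,3); scan 8 dirs for brackets.
Dir NW: first cell '.' (not opp) -> no flip
Dir N: first cell '.' (not opp) -> no flip
Dir NE: first cell '.' (not opp) -> no flip
Dir W: first cell '.' (not opp) -> no flip
Dir E: first cell '.' (not opp) -> no flip
Dir SW: opp run (2,2), next='.' -> no flip
Dir S: opp run (2,3) capped by W -> flip
Dir SE: first cell '.' (not opp) -> no flip
All flips: (2,3)

Answer: ......
...W..
.BBW..
..BWB.
....W.
......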